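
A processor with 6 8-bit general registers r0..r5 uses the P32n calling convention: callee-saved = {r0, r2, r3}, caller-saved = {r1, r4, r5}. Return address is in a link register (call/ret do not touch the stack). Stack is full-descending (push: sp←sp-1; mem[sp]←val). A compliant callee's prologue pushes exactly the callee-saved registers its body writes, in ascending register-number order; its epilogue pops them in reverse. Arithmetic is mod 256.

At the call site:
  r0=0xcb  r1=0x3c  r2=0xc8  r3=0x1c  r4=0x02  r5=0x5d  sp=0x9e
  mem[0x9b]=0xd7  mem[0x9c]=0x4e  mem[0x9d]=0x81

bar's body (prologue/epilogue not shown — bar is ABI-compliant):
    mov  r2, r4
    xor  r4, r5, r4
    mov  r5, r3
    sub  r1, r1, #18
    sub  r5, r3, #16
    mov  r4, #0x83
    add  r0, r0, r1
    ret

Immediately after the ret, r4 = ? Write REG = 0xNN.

prologue: push r0 -> mem[0x9d]=0xcb, sp=0x9d
prologue: push r2 -> mem[0x9c]=0xc8, sp=0x9c
body[0] mov  r2, r4 -> r2=0x02
body[1] xor  r4, r5, r4 -> r4=0x5f
body[2] mov  r5, r3 -> r5=0x1c
body[3] sub  r1, r1, #18 -> r1=0x2a
body[4] sub  r5, r3, #16 -> r5=0x0c
body[5] mov  r4, #0x83 -> r4=0x83
body[6] add  r0, r0, r1 -> r0=0xf5
epilogue: pop r2=0xc8, sp=0x9d
epilogue: pop r0=0xcb, sp=0x9e
r4 is caller-saved -> body value

REG = 0x83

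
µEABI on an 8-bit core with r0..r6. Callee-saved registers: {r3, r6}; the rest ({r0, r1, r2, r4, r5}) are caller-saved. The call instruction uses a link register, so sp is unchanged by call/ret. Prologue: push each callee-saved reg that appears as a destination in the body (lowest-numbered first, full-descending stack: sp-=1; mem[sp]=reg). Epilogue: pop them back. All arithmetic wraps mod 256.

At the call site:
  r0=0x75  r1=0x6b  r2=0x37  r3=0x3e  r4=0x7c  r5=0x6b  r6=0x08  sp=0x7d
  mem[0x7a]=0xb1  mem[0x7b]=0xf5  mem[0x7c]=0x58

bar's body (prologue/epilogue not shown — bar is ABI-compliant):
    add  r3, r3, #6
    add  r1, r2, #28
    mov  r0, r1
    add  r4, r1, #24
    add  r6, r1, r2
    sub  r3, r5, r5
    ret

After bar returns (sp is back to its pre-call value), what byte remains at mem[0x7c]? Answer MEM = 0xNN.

MEM = 0x3e

prologue: push r3 -> mem[0x7c]=0x3e, sp=0x7c
prologue: push r6 -> mem[0x7b]=0x08, sp=0x7b
body[0] add  r3, r3, #6 -> r3=0x44
body[1] add  r1, r2, #28 -> r1=0x53
body[2] mov  r0, r1 -> r0=0x53
body[3] add  r4, r1, #24 -> r4=0x6b
body[4] add  r6, r1, r2 -> r6=0x8a
body[5] sub  r3, r5, r5 -> r3=0x00
epilogue: pop r6=0x08, sp=0x7c
epilogue: pop r3=0x3e, sp=0x7d
prologue pushed ['r3', 'r6'] at ['0x7c', '0x7b']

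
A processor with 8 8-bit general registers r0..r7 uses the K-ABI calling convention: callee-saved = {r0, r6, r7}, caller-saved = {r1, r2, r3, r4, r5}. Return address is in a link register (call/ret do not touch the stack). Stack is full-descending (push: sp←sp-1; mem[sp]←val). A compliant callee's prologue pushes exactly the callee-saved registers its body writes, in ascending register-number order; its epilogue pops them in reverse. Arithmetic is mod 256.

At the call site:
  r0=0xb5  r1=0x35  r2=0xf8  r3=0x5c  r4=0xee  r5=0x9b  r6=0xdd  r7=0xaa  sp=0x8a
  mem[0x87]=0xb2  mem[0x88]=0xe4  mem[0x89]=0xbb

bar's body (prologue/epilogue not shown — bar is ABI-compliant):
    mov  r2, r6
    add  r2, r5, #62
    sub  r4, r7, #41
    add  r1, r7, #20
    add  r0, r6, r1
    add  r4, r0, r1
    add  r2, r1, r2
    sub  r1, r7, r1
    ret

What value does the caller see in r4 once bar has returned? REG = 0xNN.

REG = 0x59

prologue: push r0 -> mem[0x89]=0xb5, sp=0x89
body[0] mov  r2, r6 -> r2=0xdd
body[1] add  r2, r5, #62 -> r2=0xd9
body[2] sub  r4, r7, #41 -> r4=0x81
body[3] add  r1, r7, #20 -> r1=0xbe
body[4] add  r0, r6, r1 -> r0=0x9b
body[5] add  r4, r0, r1 -> r4=0x59
body[6] add  r2, r1, r2 -> r2=0x97
body[7] sub  r1, r7, r1 -> r1=0xec
epilogue: pop r0=0xb5, sp=0x8a
r4 is caller-saved -> body value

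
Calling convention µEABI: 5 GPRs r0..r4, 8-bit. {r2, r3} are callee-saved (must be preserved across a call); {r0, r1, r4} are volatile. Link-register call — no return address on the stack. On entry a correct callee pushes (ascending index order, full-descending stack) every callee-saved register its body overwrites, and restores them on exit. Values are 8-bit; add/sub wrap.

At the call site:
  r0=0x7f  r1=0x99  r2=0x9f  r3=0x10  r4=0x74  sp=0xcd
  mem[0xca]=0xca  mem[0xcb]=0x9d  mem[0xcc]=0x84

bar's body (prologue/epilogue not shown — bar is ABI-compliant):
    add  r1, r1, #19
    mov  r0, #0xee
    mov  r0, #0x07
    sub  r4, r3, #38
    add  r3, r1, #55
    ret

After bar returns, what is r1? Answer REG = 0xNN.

prologue: push r3 -> mem[0xcc]=0x10, sp=0xcc
body[0] add  r1, r1, #19 -> r1=0xac
body[1] mov  r0, #0xee -> r0=0xee
body[2] mov  r0, #0x07 -> r0=0x07
body[3] sub  r4, r3, #38 -> r4=0xea
body[4] add  r3, r1, #55 -> r3=0xe3
epilogue: pop r3=0x10, sp=0xcd
r1 is caller-saved -> body value

REG = 0xac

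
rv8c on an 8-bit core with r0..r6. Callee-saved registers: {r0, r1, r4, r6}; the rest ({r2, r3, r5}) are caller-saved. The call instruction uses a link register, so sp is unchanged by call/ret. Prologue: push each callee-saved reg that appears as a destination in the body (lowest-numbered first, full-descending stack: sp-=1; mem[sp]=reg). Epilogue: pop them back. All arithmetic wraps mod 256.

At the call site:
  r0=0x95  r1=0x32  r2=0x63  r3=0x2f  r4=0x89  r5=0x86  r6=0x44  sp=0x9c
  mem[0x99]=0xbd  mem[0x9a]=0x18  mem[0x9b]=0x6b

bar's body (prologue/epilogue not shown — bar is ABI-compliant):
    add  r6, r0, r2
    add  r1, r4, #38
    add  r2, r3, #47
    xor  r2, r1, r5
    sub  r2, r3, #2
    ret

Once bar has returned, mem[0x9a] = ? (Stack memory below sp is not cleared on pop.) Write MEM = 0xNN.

MEM = 0x44

prologue: push r1 -> mem[0x9b]=0x32, sp=0x9b
prologue: push r6 -> mem[0x9a]=0x44, sp=0x9a
body[0] add  r6, r0, r2 -> r6=0xf8
body[1] add  r1, r4, #38 -> r1=0xaf
body[2] add  r2, r3, #47 -> r2=0x5e
body[3] xor  r2, r1, r5 -> r2=0x29
body[4] sub  r2, r3, #2 -> r2=0x2d
epilogue: pop r6=0x44, sp=0x9b
epilogue: pop r1=0x32, sp=0x9c
prologue pushed ['r1', 'r6'] at ['0x9b', '0x9a']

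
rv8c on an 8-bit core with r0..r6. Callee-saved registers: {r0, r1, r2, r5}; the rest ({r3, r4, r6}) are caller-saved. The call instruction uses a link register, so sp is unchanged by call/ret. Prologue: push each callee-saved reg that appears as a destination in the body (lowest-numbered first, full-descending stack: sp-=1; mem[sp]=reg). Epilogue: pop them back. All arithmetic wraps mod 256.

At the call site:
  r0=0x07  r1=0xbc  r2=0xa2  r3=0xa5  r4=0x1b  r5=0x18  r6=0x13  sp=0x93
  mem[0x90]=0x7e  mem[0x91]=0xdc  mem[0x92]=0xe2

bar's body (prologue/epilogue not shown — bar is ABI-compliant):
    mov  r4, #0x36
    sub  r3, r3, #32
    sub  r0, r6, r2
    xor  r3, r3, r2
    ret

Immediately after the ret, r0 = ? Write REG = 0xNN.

REG = 0x07

prologue: push r0 → mem[0x92]=0x07, sp=0x92
body[0] mov  r4, #0x36 → r4=0x36
body[1] sub  r3, r3, #32 → r3=0x85
body[2] sub  r0, r6, r2 → r0=0x71
body[3] xor  r3, r3, r2 → r3=0x27
epilogue: pop r0=0x07, sp=0x93
r0 is callee-saved → restored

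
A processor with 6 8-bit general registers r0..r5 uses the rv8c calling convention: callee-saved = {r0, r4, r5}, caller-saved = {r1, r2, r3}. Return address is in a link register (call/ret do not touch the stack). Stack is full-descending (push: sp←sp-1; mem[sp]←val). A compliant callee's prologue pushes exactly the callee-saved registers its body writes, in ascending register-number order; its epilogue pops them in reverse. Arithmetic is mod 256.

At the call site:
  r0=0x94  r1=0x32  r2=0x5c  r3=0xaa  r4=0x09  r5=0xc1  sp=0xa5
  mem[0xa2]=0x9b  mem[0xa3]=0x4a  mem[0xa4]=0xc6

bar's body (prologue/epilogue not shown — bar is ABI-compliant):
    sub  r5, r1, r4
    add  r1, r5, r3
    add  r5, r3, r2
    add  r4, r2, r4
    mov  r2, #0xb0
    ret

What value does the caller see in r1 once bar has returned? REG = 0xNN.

prologue: push r4 → mem[0xa4]=0x09, sp=0xa4
prologue: push r5 → mem[0xa3]=0xc1, sp=0xa3
body[0] sub  r5, r1, r4 → r5=0x29
body[1] add  r1, r5, r3 → r1=0xd3
body[2] add  r5, r3, r2 → r5=0x06
body[3] add  r4, r2, r4 → r4=0x65
body[4] mov  r2, #0xb0 → r2=0xb0
epilogue: pop r5=0xc1, sp=0xa4
epilogue: pop r4=0x09, sp=0xa5
r1 is caller-saved → body value

REG = 0xd3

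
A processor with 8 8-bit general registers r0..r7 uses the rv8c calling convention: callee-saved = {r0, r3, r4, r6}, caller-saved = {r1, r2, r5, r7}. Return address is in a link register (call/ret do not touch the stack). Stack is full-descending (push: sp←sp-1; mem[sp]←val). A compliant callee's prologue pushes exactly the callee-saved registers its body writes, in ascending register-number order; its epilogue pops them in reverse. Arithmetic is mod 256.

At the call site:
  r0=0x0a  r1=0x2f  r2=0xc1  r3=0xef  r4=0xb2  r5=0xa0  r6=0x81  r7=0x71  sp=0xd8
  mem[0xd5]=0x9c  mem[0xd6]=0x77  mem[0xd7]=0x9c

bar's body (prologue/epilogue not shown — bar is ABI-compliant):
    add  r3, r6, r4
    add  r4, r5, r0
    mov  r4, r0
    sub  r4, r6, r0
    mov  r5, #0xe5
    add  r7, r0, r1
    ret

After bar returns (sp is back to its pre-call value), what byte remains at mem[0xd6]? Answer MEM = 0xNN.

prologue: push r3 -> mem[0xd7]=0xef, sp=0xd7
prologue: push r4 -> mem[0xd6]=0xb2, sp=0xd6
body[0] add  r3, r6, r4 -> r3=0x33
body[1] add  r4, r5, r0 -> r4=0xaa
body[2] mov  r4, r0 -> r4=0x0a
body[3] sub  r4, r6, r0 -> r4=0x77
body[4] mov  r5, #0xe5 -> r5=0xe5
body[5] add  r7, r0, r1 -> r7=0x39
epilogue: pop r4=0xb2, sp=0xd7
epilogue: pop r3=0xef, sp=0xd8
prologue pushed ['r3', 'r4'] at ['0xd7', '0xd6']

MEM = 0xb2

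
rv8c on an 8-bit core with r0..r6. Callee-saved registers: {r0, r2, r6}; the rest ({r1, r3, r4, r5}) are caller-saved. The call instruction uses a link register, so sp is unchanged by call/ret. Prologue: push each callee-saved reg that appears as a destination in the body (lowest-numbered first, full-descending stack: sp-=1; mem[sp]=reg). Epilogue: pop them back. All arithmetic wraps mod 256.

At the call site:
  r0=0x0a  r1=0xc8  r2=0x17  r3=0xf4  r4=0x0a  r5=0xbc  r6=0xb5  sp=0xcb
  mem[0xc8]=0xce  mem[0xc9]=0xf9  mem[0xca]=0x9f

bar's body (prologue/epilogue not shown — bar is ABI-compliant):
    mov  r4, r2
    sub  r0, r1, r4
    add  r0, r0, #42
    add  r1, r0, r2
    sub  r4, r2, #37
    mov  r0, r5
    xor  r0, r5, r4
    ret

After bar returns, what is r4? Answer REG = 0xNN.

REG = 0xf2

prologue: push r0 → mem[0xca]=0x0a, sp=0xca
body[0] mov  r4, r2 → r4=0x17
body[1] sub  r0, r1, r4 → r0=0xb1
body[2] add  r0, r0, #42 → r0=0xdb
body[3] add  r1, r0, r2 → r1=0xf2
body[4] sub  r4, r2, #37 → r4=0xf2
body[5] mov  r0, r5 → r0=0xbc
body[6] xor  r0, r5, r4 → r0=0x4e
epilogue: pop r0=0x0a, sp=0xcb
r4 is caller-saved → body value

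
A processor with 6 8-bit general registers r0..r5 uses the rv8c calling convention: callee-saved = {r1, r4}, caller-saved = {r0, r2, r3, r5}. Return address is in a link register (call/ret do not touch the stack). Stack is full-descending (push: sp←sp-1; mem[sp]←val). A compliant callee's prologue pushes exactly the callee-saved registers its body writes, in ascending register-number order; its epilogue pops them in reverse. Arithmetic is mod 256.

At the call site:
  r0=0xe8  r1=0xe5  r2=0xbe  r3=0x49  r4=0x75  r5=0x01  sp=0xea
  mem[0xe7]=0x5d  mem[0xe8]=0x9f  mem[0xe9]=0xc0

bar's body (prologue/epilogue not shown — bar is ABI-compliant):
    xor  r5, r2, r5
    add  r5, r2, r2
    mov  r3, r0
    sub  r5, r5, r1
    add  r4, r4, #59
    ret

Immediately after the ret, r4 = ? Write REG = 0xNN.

prologue: push r4 → mem[0xe9]=0x75, sp=0xe9
body[0] xor  r5, r2, r5 → r5=0xbf
body[1] add  r5, r2, r2 → r5=0x7c
body[2] mov  r3, r0 → r3=0xe8
body[3] sub  r5, r5, r1 → r5=0x97
body[4] add  r4, r4, #59 → r4=0xb0
epilogue: pop r4=0x75, sp=0xea
r4 is callee-saved → restored

REG = 0x75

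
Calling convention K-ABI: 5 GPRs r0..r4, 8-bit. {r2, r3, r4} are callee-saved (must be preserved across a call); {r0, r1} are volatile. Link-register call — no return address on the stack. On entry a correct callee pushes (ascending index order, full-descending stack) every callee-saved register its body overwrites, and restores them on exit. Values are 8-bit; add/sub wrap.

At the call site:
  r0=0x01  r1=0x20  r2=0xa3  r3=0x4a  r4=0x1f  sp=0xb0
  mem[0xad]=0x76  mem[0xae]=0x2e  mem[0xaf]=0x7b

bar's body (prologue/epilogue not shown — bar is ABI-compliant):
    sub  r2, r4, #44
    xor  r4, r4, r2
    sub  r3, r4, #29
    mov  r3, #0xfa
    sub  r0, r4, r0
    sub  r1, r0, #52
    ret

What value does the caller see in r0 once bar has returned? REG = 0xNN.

prologue: push r2 → mem[0xaf]=0xa3, sp=0xaf
prologue: push r3 → mem[0xae]=0x4a, sp=0xae
prologue: push r4 → mem[0xad]=0x1f, sp=0xad
body[0] sub  r2, r4, #44 → r2=0xf3
body[1] xor  r4, r4, r2 → r4=0xec
body[2] sub  r3, r4, #29 → r3=0xcf
body[3] mov  r3, #0xfa → r3=0xfa
body[4] sub  r0, r4, r0 → r0=0xeb
body[5] sub  r1, r0, #52 → r1=0xb7
epilogue: pop r4=0x1f, sp=0xae
epilogue: pop r3=0x4a, sp=0xaf
epilogue: pop r2=0xa3, sp=0xb0
r0 is caller-saved → body value

REG = 0xeb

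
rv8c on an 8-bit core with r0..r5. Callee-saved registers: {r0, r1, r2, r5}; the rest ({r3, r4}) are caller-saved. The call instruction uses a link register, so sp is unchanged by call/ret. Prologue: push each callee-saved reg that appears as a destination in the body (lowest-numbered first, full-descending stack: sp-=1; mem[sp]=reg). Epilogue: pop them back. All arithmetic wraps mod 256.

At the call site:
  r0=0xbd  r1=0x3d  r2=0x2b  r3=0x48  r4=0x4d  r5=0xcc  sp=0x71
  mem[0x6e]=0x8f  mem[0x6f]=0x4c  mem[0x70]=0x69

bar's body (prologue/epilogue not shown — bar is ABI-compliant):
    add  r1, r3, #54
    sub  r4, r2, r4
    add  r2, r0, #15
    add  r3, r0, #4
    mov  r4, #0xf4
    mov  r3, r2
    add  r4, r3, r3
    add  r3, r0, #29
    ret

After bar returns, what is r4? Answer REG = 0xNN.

prologue: push r1 -> mem[0x70]=0x3d, sp=0x70
prologue: push r2 -> mem[0x6f]=0x2b, sp=0x6f
body[0] add  r1, r3, #54 -> r1=0x7e
body[1] sub  r4, r2, r4 -> r4=0xde
body[2] add  r2, r0, #15 -> r2=0xcc
body[3] add  r3, r0, #4 -> r3=0xc1
body[4] mov  r4, #0xf4 -> r4=0xf4
body[5] mov  r3, r2 -> r3=0xcc
body[6] add  r4, r3, r3 -> r4=0x98
body[7] add  r3, r0, #29 -> r3=0xda
epilogue: pop r2=0x2b, sp=0x70
epilogue: pop r1=0x3d, sp=0x71
r4 is caller-saved -> body value

REG = 0x98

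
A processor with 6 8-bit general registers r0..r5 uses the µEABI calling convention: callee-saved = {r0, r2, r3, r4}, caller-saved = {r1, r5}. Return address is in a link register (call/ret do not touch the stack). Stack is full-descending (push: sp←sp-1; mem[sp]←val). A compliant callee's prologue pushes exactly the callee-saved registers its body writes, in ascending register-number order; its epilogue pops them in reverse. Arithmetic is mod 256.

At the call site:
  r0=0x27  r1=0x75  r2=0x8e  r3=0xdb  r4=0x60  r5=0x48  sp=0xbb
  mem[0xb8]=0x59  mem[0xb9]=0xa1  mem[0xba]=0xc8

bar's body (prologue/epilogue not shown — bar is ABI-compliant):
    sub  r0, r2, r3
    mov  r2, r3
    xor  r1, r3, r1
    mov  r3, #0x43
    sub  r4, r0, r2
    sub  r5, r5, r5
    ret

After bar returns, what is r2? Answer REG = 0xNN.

REG = 0x8e

prologue: push r0 -> mem[0xba]=0x27, sp=0xba
prologue: push r2 -> mem[0xb9]=0x8e, sp=0xb9
prologue: push r3 -> mem[0xb8]=0xdb, sp=0xb8
prologue: push r4 -> mem[0xb7]=0x60, sp=0xb7
body[0] sub  r0, r2, r3 -> r0=0xb3
body[1] mov  r2, r3 -> r2=0xdb
body[2] xor  r1, r3, r1 -> r1=0xae
body[3] mov  r3, #0x43 -> r3=0x43
body[4] sub  r4, r0, r2 -> r4=0xd8
body[5] sub  r5, r5, r5 -> r5=0x00
epilogue: pop r4=0x60, sp=0xb8
epilogue: pop r3=0xdb, sp=0xb9
epilogue: pop r2=0x8e, sp=0xba
epilogue: pop r0=0x27, sp=0xbb
r2 is callee-saved -> restored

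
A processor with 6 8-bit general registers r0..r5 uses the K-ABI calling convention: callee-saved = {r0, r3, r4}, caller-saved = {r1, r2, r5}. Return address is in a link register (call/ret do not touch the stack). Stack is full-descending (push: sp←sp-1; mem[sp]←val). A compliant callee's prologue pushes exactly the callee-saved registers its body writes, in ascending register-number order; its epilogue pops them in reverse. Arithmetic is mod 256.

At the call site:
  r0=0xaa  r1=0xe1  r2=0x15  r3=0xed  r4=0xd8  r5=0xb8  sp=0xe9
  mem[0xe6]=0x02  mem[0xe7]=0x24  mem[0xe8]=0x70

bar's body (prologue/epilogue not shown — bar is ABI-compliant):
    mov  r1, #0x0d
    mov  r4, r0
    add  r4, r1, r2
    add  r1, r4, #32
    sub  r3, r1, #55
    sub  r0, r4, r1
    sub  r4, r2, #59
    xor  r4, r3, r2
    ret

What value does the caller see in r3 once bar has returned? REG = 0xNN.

REG = 0xed

prologue: push r0 -> mem[0xe8]=0xaa, sp=0xe8
prologue: push r3 -> mem[0xe7]=0xed, sp=0xe7
prologue: push r4 -> mem[0xe6]=0xd8, sp=0xe6
body[0] mov  r1, #0x0d -> r1=0x0d
body[1] mov  r4, r0 -> r4=0xaa
body[2] add  r4, r1, r2 -> r4=0x22
body[3] add  r1, r4, #32 -> r1=0x42
body[4] sub  r3, r1, #55 -> r3=0x0b
body[5] sub  r0, r4, r1 -> r0=0xe0
body[6] sub  r4, r2, #59 -> r4=0xda
body[7] xor  r4, r3, r2 -> r4=0x1e
epilogue: pop r4=0xd8, sp=0xe7
epilogue: pop r3=0xed, sp=0xe8
epilogue: pop r0=0xaa, sp=0xe9
r3 is callee-saved -> restored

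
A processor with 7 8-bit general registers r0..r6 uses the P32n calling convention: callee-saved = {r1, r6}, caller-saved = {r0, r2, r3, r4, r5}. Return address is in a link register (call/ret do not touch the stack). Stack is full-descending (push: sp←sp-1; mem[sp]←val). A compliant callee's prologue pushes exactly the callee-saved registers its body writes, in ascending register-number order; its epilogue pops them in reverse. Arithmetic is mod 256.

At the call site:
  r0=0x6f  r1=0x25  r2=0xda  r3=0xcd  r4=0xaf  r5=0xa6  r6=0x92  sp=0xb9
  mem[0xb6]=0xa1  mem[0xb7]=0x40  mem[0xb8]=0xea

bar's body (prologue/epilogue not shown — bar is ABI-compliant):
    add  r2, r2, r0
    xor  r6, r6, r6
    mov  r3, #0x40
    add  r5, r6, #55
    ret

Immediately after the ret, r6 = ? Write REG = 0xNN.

REG = 0x92

prologue: push r6 -> mem[0xb8]=0x92, sp=0xb8
body[0] add  r2, r2, r0 -> r2=0x49
body[1] xor  r6, r6, r6 -> r6=0x00
body[2] mov  r3, #0x40 -> r3=0x40
body[3] add  r5, r6, #55 -> r5=0x37
epilogue: pop r6=0x92, sp=0xb9
r6 is callee-saved -> restored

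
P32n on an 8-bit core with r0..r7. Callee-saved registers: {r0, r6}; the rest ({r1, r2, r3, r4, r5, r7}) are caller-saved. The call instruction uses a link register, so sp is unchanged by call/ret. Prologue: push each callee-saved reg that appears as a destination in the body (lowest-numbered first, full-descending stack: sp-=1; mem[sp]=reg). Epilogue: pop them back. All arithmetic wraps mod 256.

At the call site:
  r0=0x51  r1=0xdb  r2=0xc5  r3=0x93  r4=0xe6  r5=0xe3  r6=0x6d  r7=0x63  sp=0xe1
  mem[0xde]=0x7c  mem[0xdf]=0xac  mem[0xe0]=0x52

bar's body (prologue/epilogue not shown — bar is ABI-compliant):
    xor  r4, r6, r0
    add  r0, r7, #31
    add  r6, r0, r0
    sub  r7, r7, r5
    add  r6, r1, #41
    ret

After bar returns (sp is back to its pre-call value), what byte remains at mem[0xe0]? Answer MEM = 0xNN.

prologue: push r0 → mem[0xe0]=0x51, sp=0xe0
prologue: push r6 → mem[0xdf]=0x6d, sp=0xdf
body[0] xor  r4, r6, r0 → r4=0x3c
body[1] add  r0, r7, #31 → r0=0x82
body[2] add  r6, r0, r0 → r6=0x04
body[3] sub  r7, r7, r5 → r7=0x80
body[4] add  r6, r1, #41 → r6=0x04
epilogue: pop r6=0x6d, sp=0xe0
epilogue: pop r0=0x51, sp=0xe1
prologue pushed ['r0', 'r6'] at ['0xe0', '0xdf']

MEM = 0x51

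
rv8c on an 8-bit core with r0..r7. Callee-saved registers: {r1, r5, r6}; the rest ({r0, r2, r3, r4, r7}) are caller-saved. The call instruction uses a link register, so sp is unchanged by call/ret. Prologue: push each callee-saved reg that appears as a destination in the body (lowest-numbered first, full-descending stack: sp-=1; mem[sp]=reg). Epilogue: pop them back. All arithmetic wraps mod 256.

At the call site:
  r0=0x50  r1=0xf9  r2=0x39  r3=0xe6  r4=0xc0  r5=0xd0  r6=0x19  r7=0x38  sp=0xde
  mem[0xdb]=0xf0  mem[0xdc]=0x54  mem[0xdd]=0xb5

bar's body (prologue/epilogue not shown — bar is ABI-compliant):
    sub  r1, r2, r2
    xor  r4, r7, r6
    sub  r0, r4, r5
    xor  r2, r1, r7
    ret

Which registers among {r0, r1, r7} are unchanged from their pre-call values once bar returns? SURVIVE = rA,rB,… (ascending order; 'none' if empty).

SURVIVE = r1,r7

prologue: push r1 → mem[0xdd]=0xf9, sp=0xdd
body[0] sub  r1, r2, r2 → r1=0x00
body[1] xor  r4, r7, r6 → r4=0x21
body[2] sub  r0, r4, r5 → r0=0x51
body[3] xor  r2, r1, r7 → r2=0x38
epilogue: pop r1=0xf9, sp=0xde
r0: caller-saved, written=True
r1: callee-saved, written=True
r7: caller-saved, written=False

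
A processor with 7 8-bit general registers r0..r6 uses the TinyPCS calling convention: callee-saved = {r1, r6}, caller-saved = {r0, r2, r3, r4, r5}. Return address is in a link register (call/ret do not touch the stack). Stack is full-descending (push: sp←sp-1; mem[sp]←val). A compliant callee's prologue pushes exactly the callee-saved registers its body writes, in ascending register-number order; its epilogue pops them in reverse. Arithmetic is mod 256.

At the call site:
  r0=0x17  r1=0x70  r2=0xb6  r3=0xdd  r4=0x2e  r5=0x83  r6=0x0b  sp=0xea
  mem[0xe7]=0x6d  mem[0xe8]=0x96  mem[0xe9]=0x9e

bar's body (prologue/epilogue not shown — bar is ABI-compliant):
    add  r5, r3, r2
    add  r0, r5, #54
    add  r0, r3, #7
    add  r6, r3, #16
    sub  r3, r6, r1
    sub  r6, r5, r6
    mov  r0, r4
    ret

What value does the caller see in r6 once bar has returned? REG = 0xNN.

prologue: push r6 → mem[0xe9]=0x0b, sp=0xe9
body[0] add  r5, r3, r2 → r5=0x93
body[1] add  r0, r5, #54 → r0=0xc9
body[2] add  r0, r3, #7 → r0=0xe4
body[3] add  r6, r3, #16 → r6=0xed
body[4] sub  r3, r6, r1 → r3=0x7d
body[5] sub  r6, r5, r6 → r6=0xa6
body[6] mov  r0, r4 → r0=0x2e
epilogue: pop r6=0x0b, sp=0xea
r6 is callee-saved → restored

REG = 0x0b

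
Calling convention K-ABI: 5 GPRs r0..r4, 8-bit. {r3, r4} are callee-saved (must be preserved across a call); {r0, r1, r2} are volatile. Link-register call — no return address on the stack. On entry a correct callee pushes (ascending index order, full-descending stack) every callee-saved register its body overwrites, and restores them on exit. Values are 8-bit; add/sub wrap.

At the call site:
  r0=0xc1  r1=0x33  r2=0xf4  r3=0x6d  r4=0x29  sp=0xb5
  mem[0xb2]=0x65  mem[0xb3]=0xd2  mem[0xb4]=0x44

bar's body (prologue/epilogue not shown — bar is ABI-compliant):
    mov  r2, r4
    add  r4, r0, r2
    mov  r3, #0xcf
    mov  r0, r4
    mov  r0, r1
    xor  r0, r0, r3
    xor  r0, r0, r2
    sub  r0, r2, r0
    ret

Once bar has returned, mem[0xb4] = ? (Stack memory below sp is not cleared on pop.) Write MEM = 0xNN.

prologue: push r3 -> mem[0xb4]=0x6d, sp=0xb4
prologue: push r4 -> mem[0xb3]=0x29, sp=0xb3
body[0] mov  r2, r4 -> r2=0x29
body[1] add  r4, r0, r2 -> r4=0xea
body[2] mov  r3, #0xcf -> r3=0xcf
body[3] mov  r0, r4 -> r0=0xea
body[4] mov  r0, r1 -> r0=0x33
body[5] xor  r0, r0, r3 -> r0=0xfc
body[6] xor  r0, r0, r2 -> r0=0xd5
body[7] sub  r0, r2, r0 -> r0=0x54
epilogue: pop r4=0x29, sp=0xb4
epilogue: pop r3=0x6d, sp=0xb5
prologue pushed ['r3', 'r4'] at ['0xb4', '0xb3']

MEM = 0x6d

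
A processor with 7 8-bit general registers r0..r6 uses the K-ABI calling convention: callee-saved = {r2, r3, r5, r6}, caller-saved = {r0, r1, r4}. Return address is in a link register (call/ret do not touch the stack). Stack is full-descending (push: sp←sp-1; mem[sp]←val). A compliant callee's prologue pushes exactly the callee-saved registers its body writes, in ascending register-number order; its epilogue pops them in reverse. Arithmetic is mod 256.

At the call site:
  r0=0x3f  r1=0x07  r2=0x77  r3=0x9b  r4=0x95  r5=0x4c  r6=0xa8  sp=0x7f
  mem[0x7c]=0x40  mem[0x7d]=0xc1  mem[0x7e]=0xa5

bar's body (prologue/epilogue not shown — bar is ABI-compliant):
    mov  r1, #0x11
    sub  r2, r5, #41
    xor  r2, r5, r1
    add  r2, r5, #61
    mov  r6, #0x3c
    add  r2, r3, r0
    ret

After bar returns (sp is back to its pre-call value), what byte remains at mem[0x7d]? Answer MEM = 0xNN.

prologue: push r2 → mem[0x7e]=0x77, sp=0x7e
prologue: push r6 → mem[0x7d]=0xa8, sp=0x7d
body[0] mov  r1, #0x11 → r1=0x11
body[1] sub  r2, r5, #41 → r2=0x23
body[2] xor  r2, r5, r1 → r2=0x5d
body[3] add  r2, r5, #61 → r2=0x89
body[4] mov  r6, #0x3c → r6=0x3c
body[5] add  r2, r3, r0 → r2=0xda
epilogue: pop r6=0xa8, sp=0x7e
epilogue: pop r2=0x77, sp=0x7f
prologue pushed ['r2', 'r6'] at ['0x7e', '0x7d']

MEM = 0xa8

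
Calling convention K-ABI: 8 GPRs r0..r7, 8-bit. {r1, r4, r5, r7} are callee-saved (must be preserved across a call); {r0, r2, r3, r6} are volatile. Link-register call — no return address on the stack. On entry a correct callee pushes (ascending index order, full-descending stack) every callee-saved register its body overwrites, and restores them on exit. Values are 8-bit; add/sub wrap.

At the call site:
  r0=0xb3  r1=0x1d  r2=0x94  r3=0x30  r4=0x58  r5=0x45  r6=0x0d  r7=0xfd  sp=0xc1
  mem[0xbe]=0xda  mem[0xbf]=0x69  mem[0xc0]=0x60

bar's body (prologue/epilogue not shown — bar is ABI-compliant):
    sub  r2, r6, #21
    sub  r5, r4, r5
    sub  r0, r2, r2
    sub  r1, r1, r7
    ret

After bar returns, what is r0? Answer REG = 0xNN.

REG = 0x00

prologue: push r1 → mem[0xc0]=0x1d, sp=0xc0
prologue: push r5 → mem[0xbf]=0x45, sp=0xbf
body[0] sub  r2, r6, #21 → r2=0xf8
body[1] sub  r5, r4, r5 → r5=0x13
body[2] sub  r0, r2, r2 → r0=0x00
body[3] sub  r1, r1, r7 → r1=0x20
epilogue: pop r5=0x45, sp=0xc0
epilogue: pop r1=0x1d, sp=0xc1
r0 is caller-saved → body value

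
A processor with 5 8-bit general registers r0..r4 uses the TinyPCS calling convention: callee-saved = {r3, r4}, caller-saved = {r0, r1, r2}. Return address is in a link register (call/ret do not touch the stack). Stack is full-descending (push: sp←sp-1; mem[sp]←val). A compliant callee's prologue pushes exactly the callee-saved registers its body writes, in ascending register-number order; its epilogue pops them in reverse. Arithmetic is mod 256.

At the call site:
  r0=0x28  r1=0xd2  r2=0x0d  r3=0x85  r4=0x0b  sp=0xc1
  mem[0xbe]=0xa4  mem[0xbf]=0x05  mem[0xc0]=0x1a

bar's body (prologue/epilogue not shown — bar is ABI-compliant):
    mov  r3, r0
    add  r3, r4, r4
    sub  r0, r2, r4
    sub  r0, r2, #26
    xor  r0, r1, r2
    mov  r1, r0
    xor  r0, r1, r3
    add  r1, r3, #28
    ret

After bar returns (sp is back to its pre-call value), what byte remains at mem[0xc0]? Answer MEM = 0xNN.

MEM = 0x85

prologue: push r3 → mem[0xc0]=0x85, sp=0xc0
body[0] mov  r3, r0 → r3=0x28
body[1] add  r3, r4, r4 → r3=0x16
body[2] sub  r0, r2, r4 → r0=0x02
body[3] sub  r0, r2, #26 → r0=0xf3
body[4] xor  r0, r1, r2 → r0=0xdf
body[5] mov  r1, r0 → r1=0xdf
body[6] xor  r0, r1, r3 → r0=0xc9
body[7] add  r1, r3, #28 → r1=0x32
epilogue: pop r3=0x85, sp=0xc1
prologue pushed ['r3'] at ['0xc0']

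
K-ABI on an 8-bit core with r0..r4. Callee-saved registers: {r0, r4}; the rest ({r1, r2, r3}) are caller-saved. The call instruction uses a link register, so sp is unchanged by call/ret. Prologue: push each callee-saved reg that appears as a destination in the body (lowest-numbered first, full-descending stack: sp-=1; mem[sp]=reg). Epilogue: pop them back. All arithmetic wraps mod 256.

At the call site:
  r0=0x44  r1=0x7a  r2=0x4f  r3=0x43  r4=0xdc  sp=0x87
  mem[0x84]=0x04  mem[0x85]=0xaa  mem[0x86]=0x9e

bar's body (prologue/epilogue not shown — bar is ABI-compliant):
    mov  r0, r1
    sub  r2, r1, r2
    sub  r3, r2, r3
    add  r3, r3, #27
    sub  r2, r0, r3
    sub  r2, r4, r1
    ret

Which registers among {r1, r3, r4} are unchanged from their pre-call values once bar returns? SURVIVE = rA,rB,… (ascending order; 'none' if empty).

SURVIVE = r1,r4

prologue: push r0 → mem[0x86]=0x44, sp=0x86
body[0] mov  r0, r1 → r0=0x7a
body[1] sub  r2, r1, r2 → r2=0x2b
body[2] sub  r3, r2, r3 → r3=0xe8
body[3] add  r3, r3, #27 → r3=0x03
body[4] sub  r2, r0, r3 → r2=0x77
body[5] sub  r2, r4, r1 → r2=0x62
epilogue: pop r0=0x44, sp=0x87
r1: caller-saved, written=False
r3: caller-saved, written=True
r4: callee-saved, written=False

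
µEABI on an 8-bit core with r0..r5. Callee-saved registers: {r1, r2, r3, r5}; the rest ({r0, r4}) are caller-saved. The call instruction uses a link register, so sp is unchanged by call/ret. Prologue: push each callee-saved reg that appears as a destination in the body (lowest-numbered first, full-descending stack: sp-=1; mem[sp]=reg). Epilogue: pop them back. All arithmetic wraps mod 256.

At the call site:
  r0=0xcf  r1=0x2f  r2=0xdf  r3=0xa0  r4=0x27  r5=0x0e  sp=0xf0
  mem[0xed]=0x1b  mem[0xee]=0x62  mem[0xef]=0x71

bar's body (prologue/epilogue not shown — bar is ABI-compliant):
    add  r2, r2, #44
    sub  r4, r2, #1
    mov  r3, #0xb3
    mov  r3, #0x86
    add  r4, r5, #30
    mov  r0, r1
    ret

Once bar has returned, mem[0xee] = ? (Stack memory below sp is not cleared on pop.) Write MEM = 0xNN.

prologue: push r2 -> mem[0xef]=0xdf, sp=0xef
prologue: push r3 -> mem[0xee]=0xa0, sp=0xee
body[0] add  r2, r2, #44 -> r2=0x0b
body[1] sub  r4, r2, #1 -> r4=0x0a
body[2] mov  r3, #0xb3 -> r3=0xb3
body[3] mov  r3, #0x86 -> r3=0x86
body[4] add  r4, r5, #30 -> r4=0x2c
body[5] mov  r0, r1 -> r0=0x2f
epilogue: pop r3=0xa0, sp=0xef
epilogue: pop r2=0xdf, sp=0xf0
prologue pushed ['r2', 'r3'] at ['0xef', '0xee']

MEM = 0xa0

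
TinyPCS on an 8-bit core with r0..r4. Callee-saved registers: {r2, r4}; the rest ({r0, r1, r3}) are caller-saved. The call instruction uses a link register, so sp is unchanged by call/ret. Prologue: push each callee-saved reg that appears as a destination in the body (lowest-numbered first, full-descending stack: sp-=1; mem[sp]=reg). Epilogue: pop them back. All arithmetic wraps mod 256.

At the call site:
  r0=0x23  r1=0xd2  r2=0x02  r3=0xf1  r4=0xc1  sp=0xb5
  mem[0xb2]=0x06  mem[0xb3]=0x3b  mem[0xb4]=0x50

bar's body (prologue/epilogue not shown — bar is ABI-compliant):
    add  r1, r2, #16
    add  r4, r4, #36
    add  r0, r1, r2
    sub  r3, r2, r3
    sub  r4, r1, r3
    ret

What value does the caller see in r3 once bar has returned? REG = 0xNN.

REG = 0x11

prologue: push r4 → mem[0xb4]=0xc1, sp=0xb4
body[0] add  r1, r2, #16 → r1=0x12
body[1] add  r4, r4, #36 → r4=0xe5
body[2] add  r0, r1, r2 → r0=0x14
body[3] sub  r3, r2, r3 → r3=0x11
body[4] sub  r4, r1, r3 → r4=0x01
epilogue: pop r4=0xc1, sp=0xb5
r3 is caller-saved → body value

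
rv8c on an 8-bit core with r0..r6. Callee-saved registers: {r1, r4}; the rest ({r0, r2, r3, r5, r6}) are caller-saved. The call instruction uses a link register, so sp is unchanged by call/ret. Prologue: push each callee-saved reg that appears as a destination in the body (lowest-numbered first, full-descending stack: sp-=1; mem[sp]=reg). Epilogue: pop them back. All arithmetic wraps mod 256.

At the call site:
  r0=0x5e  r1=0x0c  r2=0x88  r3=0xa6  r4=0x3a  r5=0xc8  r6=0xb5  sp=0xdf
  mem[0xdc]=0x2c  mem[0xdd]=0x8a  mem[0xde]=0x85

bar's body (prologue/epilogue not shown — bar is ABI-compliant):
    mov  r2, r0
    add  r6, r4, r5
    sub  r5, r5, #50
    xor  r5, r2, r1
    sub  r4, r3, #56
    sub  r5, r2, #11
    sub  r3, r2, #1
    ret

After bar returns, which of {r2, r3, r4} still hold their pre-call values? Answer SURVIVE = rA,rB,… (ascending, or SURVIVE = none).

prologue: push r4 → mem[0xde]=0x3a, sp=0xde
body[0] mov  r2, r0 → r2=0x5e
body[1] add  r6, r4, r5 → r6=0x02
body[2] sub  r5, r5, #50 → r5=0x96
body[3] xor  r5, r2, r1 → r5=0x52
body[4] sub  r4, r3, #56 → r4=0x6e
body[5] sub  r5, r2, #11 → r5=0x53
body[6] sub  r3, r2, #1 → r3=0x5d
epilogue: pop r4=0x3a, sp=0xdf
r2: caller-saved, written=True
r3: caller-saved, written=True
r4: callee-saved, written=True

SURVIVE = r4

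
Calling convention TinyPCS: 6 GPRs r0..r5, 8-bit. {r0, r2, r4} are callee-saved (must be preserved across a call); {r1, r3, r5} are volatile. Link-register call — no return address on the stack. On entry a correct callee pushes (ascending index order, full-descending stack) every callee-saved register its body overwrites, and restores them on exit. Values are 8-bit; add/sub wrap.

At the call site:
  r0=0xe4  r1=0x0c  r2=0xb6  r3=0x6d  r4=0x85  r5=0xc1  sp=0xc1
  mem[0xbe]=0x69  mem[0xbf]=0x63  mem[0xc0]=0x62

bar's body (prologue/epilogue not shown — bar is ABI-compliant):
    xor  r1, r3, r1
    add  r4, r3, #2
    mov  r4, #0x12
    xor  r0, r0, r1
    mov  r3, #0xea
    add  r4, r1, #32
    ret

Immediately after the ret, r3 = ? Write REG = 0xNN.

REG = 0xea

prologue: push r0 → mem[0xc0]=0xe4, sp=0xc0
prologue: push r4 → mem[0xbf]=0x85, sp=0xbf
body[0] xor  r1, r3, r1 → r1=0x61
body[1] add  r4, r3, #2 → r4=0x6f
body[2] mov  r4, #0x12 → r4=0x12
body[3] xor  r0, r0, r1 → r0=0x85
body[4] mov  r3, #0xea → r3=0xea
body[5] add  r4, r1, #32 → r4=0x81
epilogue: pop r4=0x85, sp=0xc0
epilogue: pop r0=0xe4, sp=0xc1
r3 is caller-saved → body value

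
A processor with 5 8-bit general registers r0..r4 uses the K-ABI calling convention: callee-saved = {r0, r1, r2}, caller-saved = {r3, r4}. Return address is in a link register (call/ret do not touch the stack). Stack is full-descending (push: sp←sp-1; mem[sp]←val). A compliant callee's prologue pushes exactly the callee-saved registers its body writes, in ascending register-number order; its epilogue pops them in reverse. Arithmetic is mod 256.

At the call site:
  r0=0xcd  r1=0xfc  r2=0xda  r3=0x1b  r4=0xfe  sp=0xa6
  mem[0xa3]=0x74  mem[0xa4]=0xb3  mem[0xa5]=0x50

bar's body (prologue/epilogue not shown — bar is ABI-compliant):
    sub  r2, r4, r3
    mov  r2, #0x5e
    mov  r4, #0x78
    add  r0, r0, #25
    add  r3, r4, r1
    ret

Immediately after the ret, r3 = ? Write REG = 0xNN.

prologue: push r0 → mem[0xa5]=0xcd, sp=0xa5
prologue: push r2 → mem[0xa4]=0xda, sp=0xa4
body[0] sub  r2, r4, r3 → r2=0xe3
body[1] mov  r2, #0x5e → r2=0x5e
body[2] mov  r4, #0x78 → r4=0x78
body[3] add  r0, r0, #25 → r0=0xe6
body[4] add  r3, r4, r1 → r3=0x74
epilogue: pop r2=0xda, sp=0xa5
epilogue: pop r0=0xcd, sp=0xa6
r3 is caller-saved → body value

REG = 0x74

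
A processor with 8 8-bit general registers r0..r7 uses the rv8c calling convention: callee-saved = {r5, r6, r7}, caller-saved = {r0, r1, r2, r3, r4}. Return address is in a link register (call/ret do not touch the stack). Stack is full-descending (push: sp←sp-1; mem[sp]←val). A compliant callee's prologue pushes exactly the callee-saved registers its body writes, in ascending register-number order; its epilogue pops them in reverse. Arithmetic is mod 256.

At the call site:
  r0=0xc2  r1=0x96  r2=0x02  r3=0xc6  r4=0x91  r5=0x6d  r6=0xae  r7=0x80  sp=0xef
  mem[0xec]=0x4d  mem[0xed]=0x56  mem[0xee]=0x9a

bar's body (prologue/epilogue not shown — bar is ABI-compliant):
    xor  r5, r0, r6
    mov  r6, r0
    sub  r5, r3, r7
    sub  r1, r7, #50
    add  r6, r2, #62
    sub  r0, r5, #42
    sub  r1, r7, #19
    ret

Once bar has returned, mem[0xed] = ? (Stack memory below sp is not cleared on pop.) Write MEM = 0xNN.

MEM = 0xae

prologue: push r5 -> mem[0xee]=0x6d, sp=0xee
prologue: push r6 -> mem[0xed]=0xae, sp=0xed
body[0] xor  r5, r0, r6 -> r5=0x6c
body[1] mov  r6, r0 -> r6=0xc2
body[2] sub  r5, r3, r7 -> r5=0x46
body[3] sub  r1, r7, #50 -> r1=0x4e
body[4] add  r6, r2, #62 -> r6=0x40
body[5] sub  r0, r5, #42 -> r0=0x1c
body[6] sub  r1, r7, #19 -> r1=0x6d
epilogue: pop r6=0xae, sp=0xee
epilogue: pop r5=0x6d, sp=0xef
prologue pushed ['r5', 'r6'] at ['0xee', '0xed']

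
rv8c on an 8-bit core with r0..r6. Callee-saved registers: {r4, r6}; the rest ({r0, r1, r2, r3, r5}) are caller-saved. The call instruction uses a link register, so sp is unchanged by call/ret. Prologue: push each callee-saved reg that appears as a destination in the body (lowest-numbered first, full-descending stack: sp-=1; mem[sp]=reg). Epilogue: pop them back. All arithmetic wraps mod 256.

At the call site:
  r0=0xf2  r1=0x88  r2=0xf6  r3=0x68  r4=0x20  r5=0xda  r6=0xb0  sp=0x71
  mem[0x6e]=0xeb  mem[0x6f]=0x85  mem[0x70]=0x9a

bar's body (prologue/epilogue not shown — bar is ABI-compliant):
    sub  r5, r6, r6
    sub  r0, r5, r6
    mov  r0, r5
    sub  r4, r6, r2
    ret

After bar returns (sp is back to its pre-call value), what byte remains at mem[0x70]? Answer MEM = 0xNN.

prologue: push r4 → mem[0x70]=0x20, sp=0x70
body[0] sub  r5, r6, r6 → r5=0x00
body[1] sub  r0, r5, r6 → r0=0x50
body[2] mov  r0, r5 → r0=0x00
body[3] sub  r4, r6, r2 → r4=0xba
epilogue: pop r4=0x20, sp=0x71
prologue pushed ['r4'] at ['0x70']

MEM = 0x20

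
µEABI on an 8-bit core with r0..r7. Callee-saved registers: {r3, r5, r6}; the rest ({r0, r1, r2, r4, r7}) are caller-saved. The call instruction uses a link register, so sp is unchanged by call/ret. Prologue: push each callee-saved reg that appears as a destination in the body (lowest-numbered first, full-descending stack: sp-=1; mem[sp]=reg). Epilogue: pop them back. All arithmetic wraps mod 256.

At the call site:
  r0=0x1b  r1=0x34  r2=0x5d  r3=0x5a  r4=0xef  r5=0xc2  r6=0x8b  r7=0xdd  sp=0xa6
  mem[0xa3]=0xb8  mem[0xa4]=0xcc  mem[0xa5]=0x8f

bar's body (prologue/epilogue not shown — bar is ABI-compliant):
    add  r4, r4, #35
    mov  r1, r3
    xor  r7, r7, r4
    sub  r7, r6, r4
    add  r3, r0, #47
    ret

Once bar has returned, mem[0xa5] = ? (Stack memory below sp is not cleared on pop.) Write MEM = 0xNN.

MEM = 0x5a

prologue: push r3 -> mem[0xa5]=0x5a, sp=0xa5
body[0] add  r4, r4, #35 -> r4=0x12
body[1] mov  r1, r3 -> r1=0x5a
body[2] xor  r7, r7, r4 -> r7=0xcf
body[3] sub  r7, r6, r4 -> r7=0x79
body[4] add  r3, r0, #47 -> r3=0x4a
epilogue: pop r3=0x5a, sp=0xa6
prologue pushed ['r3'] at ['0xa5']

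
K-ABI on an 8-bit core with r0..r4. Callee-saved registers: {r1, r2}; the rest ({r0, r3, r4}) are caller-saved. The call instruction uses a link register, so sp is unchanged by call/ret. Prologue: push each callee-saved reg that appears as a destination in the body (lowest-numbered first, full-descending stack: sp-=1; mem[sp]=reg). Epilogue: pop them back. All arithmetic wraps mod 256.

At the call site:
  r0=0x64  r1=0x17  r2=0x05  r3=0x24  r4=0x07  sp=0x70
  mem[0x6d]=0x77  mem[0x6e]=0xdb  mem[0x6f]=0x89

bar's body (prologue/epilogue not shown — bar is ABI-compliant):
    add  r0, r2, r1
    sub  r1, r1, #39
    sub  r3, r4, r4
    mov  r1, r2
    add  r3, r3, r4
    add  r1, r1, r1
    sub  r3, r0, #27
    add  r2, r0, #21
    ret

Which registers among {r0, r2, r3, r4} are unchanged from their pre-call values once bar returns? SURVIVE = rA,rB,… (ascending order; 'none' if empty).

SURVIVE = r2,r4

prologue: push r1 -> mem[0x6f]=0x17, sp=0x6f
prologue: push r2 -> mem[0x6e]=0x05, sp=0x6e
body[0] add  r0, r2, r1 -> r0=0x1c
body[1] sub  r1, r1, #39 -> r1=0xf0
body[2] sub  r3, r4, r4 -> r3=0x00
body[3] mov  r1, r2 -> r1=0x05
body[4] add  r3, r3, r4 -> r3=0x07
body[5] add  r1, r1, r1 -> r1=0x0a
body[6] sub  r3, r0, #27 -> r3=0x01
body[7] add  r2, r0, #21 -> r2=0x31
epilogue: pop r2=0x05, sp=0x6f
epilogue: pop r1=0x17, sp=0x70
r0: caller-saved, written=True
r2: callee-saved, written=True
r3: caller-saved, written=True
r4: caller-saved, written=False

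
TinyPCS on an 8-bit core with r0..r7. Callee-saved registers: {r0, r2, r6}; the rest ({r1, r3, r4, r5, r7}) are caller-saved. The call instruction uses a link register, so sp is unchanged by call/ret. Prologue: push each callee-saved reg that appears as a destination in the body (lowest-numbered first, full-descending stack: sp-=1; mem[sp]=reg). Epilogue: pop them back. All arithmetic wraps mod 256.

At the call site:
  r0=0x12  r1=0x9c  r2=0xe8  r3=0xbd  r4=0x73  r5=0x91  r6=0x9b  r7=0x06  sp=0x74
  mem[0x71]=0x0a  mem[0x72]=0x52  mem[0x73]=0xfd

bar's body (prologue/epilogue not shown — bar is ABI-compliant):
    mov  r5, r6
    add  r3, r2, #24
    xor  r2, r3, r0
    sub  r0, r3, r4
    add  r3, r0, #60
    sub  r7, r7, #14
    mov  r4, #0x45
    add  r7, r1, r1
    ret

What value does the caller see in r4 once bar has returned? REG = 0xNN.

REG = 0x45

prologue: push r0 → mem[0x73]=0x12, sp=0x73
prologue: push r2 → mem[0x72]=0xe8, sp=0x72
body[0] mov  r5, r6 → r5=0x9b
body[1] add  r3, r2, #24 → r3=0x00
body[2] xor  r2, r3, r0 → r2=0x12
body[3] sub  r0, r3, r4 → r0=0x8d
body[4] add  r3, r0, #60 → r3=0xc9
body[5] sub  r7, r7, #14 → r7=0xf8
body[6] mov  r4, #0x45 → r4=0x45
body[7] add  r7, r1, r1 → r7=0x38
epilogue: pop r2=0xe8, sp=0x73
epilogue: pop r0=0x12, sp=0x74
r4 is caller-saved → body value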